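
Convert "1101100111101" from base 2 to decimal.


Input: "1101100111101" in base 2
Positional expansion:
  Digit '1' (value 1) x 2^12 = 4096
  Digit '1' (value 1) x 2^11 = 2048
  Digit '0' (value 0) x 2^10 = 0
  Digit '1' (value 1) x 2^9 = 512
  Digit '1' (value 1) x 2^8 = 256
  Digit '0' (value 0) x 2^7 = 0
  Digit '0' (value 0) x 2^6 = 0
  Digit '1' (value 1) x 2^5 = 32
  Digit '1' (value 1) x 2^4 = 16
  Digit '1' (value 1) x 2^3 = 8
  Digit '1' (value 1) x 2^2 = 4
  Digit '0' (value 0) x 2^1 = 0
  Digit '1' (value 1) x 2^0 = 1
Sum = 6973

6973


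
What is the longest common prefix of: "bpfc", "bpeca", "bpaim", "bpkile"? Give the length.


Words: bpfc, bpeca, bpaim, bpkile
  Position 0: all 'b' => match
  Position 1: all 'p' => match
  Position 2: ('f', 'e', 'a', 'k') => mismatch, stop
LCP = "bp" (length 2)

2


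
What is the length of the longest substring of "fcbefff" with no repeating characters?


Input: "fcbefff"
Sliding window (track last position of each char):
  Position 0 ('f'): window [0,0] length 1 -- new best
  Position 1 ('c'): window [0,1] length 2 -- new best
  Position 2 ('b'): window [0,2] length 3 -- new best
  Position 3 ('e'): window [0,3] length 4 -- new best
  Position 4 ('f'): repeat (last at 0), move window start to 1
  Position 4 ('f'): window [1,4] length 4
  Position 5 ('f'): repeat (last at 4), move window start to 5
  Position 5 ('f'): window [5,5] length 1
  Position 6 ('f'): repeat (last at 5), move window start to 6
  Position 6 ('f'): window [6,6] length 1
Longest substring with no repeats: "fcbe" with length 4

4


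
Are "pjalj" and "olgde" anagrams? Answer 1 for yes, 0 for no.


Strings: "pjalj", "olgde"
Sorted first:  ajjlp
Sorted second: deglo
Differ at position 0: 'a' vs 'd' => not anagrams

0


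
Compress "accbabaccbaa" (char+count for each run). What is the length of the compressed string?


Input: accbabaccbaa
Runs:
  'a' x 1 => "a1"
  'c' x 2 => "c2"
  'b' x 1 => "b1"
  'a' x 1 => "a1"
  'b' x 1 => "b1"
  'a' x 1 => "a1"
  'c' x 2 => "c2"
  'b' x 1 => "b1"
  'a' x 2 => "a2"
Compressed: "a1c2b1a1b1a1c2b1a2"
Compressed length: 18

18


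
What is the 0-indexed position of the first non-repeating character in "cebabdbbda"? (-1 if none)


Input: cebabdbbda
Character frequencies:
  'a': 2
  'b': 4
  'c': 1
  'd': 2
  'e': 1
Scanning left to right for freq == 1:
  Position 0 ('c'): unique! => answer = 0

0


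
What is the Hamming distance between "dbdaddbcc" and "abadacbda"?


Comparing "dbdaddbcc" and "abadacbda" position by position:
  Position 0: 'd' vs 'a' => differ
  Position 1: 'b' vs 'b' => same
  Position 2: 'd' vs 'a' => differ
  Position 3: 'a' vs 'd' => differ
  Position 4: 'd' vs 'a' => differ
  Position 5: 'd' vs 'c' => differ
  Position 6: 'b' vs 'b' => same
  Position 7: 'c' vs 'd' => differ
  Position 8: 'c' vs 'a' => differ
Total differences (Hamming distance): 7

7


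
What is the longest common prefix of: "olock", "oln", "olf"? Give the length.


Words: olock, oln, olf
  Position 0: all 'o' => match
  Position 1: all 'l' => match
  Position 2: ('o', 'n', 'f') => mismatch, stop
LCP = "ol" (length 2)

2


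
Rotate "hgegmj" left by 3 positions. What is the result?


Input: "hgegmj", rotate left by 3
First 3 characters: "hge"
Remaining characters: "gmj"
Concatenate remaining + first: "gmj" + "hge" = "gmjhge"

gmjhge


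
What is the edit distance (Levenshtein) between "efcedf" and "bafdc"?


Computing edit distance: "efcedf" -> "bafdc"
DP table:
           b    a    f    d    c
      0    1    2    3    4    5
  e   1    1    2    3    4    5
  f   2    2    2    2    3    4
  c   3    3    3    3    3    3
  e   4    4    4    4    4    4
  d   5    5    5    5    4    5
  f   6    6    6    5    5    5
Edit distance = dp[6][5] = 5

5


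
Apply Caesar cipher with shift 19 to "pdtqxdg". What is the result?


Caesar cipher: shift "pdtqxdg" by 19
  'p' (pos 15) + 19 = pos 8 = 'i'
  'd' (pos 3) + 19 = pos 22 = 'w'
  't' (pos 19) + 19 = pos 12 = 'm'
  'q' (pos 16) + 19 = pos 9 = 'j'
  'x' (pos 23) + 19 = pos 16 = 'q'
  'd' (pos 3) + 19 = pos 22 = 'w'
  'g' (pos 6) + 19 = pos 25 = 'z'
Result: iwmjqwz

iwmjqwz


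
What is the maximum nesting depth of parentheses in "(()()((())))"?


Input: "(()()((())))"
Tracking depth:
  Position 0 '(': depth becomes 1
  Position 1 '(': depth becomes 2
  Position 2 ')': depth becomes 1
  Position 3 '(': depth becomes 2
  Position 4 ')': depth becomes 1
  Position 5 '(': depth becomes 2
  Position 6 '(': depth becomes 3
  Position 7 '(': depth becomes 4
  Position 8 ')': depth becomes 3
  Position 9 ')': depth becomes 2
  Position 10 ')': depth becomes 1
  Position 11 ')': depth becomes 0
Maximum depth reached: 4

4


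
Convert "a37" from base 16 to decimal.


Input: "a37" in base 16
Positional expansion:
  Digit 'a' (value 10) x 16^2 = 2560
  Digit '3' (value 3) x 16^1 = 48
  Digit '7' (value 7) x 16^0 = 7
Sum = 2615

2615


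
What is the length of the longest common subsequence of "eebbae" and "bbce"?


LCS of "eebbae" and "bbce"
DP table:
           b    b    c    e
      0    0    0    0    0
  e   0    0    0    0    1
  e   0    0    0    0    1
  b   0    1    1    1    1
  b   0    1    2    2    2
  a   0    1    2    2    2
  e   0    1    2    2    3
LCS length = dp[6][4] = 3

3


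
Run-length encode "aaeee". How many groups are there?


Input: aaeee
Scanning for consecutive runs:
  Group 1: 'a' x 2 (positions 0-1)
  Group 2: 'e' x 3 (positions 2-4)
Total groups: 2

2


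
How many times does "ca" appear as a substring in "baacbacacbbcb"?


Searching for "ca" in "baacbacacbbcb"
Scanning each position:
  Position 0: "ba" => no
  Position 1: "aa" => no
  Position 2: "ac" => no
  Position 3: "cb" => no
  Position 4: "ba" => no
  Position 5: "ac" => no
  Position 6: "ca" => MATCH
  Position 7: "ac" => no
  Position 8: "cb" => no
  Position 9: "bb" => no
  Position 10: "bc" => no
  Position 11: "cb" => no
Total occurrences: 1

1


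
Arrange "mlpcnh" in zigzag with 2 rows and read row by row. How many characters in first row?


Zigzag "mlpcnh" into 2 rows:
Placing characters:
  'm' => row 0
  'l' => row 1
  'p' => row 0
  'c' => row 1
  'n' => row 0
  'h' => row 1
Rows:
  Row 0: "mpn"
  Row 1: "lch"
First row length: 3

3


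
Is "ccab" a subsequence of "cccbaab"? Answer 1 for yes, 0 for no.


Check if "ccab" is a subsequence of "cccbaab"
Greedy scan:
  Position 0 ('c'): matches sub[0] = 'c'
  Position 1 ('c'): matches sub[1] = 'c'
  Position 2 ('c'): no match needed
  Position 3 ('b'): no match needed
  Position 4 ('a'): matches sub[2] = 'a'
  Position 5 ('a'): no match needed
  Position 6 ('b'): matches sub[3] = 'b'
All 4 characters matched => is a subsequence

1


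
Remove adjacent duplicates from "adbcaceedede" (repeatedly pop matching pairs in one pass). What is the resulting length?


Input: adbcaceedede
Stack-based adjacent duplicate removal:
  Read 'a': push. Stack: a
  Read 'd': push. Stack: ad
  Read 'b': push. Stack: adb
  Read 'c': push. Stack: adbc
  Read 'a': push. Stack: adbca
  Read 'c': push. Stack: adbcac
  Read 'e': push. Stack: adbcace
  Read 'e': matches stack top 'e' => pop. Stack: adbcac
  Read 'd': push. Stack: adbcacd
  Read 'e': push. Stack: adbcacde
  Read 'd': push. Stack: adbcacded
  Read 'e': push. Stack: adbcacdede
Final stack: "adbcacdede" (length 10)

10


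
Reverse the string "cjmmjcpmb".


Input: cjmmjcpmb
Reading characters right to left:
  Position 8: 'b'
  Position 7: 'm'
  Position 6: 'p'
  Position 5: 'c'
  Position 4: 'j'
  Position 3: 'm'
  Position 2: 'm'
  Position 1: 'j'
  Position 0: 'c'
Reversed: bmpcjmmjc

bmpcjmmjc


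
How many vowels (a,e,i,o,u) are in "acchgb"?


Input: acchgb
Checking each character:
  'a' at position 0: vowel (running total: 1)
  'c' at position 1: consonant
  'c' at position 2: consonant
  'h' at position 3: consonant
  'g' at position 4: consonant
  'b' at position 5: consonant
Total vowels: 1

1


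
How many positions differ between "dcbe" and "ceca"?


Comparing "dcbe" and "ceca" position by position:
  Position 0: 'd' vs 'c' => DIFFER
  Position 1: 'c' vs 'e' => DIFFER
  Position 2: 'b' vs 'c' => DIFFER
  Position 3: 'e' vs 'a' => DIFFER
Positions that differ: 4

4


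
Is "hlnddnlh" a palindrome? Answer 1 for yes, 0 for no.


Input: hlnddnlh
Reversed: hlnddnlh
  Compare pos 0 ('h') with pos 7 ('h'): match
  Compare pos 1 ('l') with pos 6 ('l'): match
  Compare pos 2 ('n') with pos 5 ('n'): match
  Compare pos 3 ('d') with pos 4 ('d'): match
Result: palindrome

1


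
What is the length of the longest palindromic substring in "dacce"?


Input: "dacce"
Checking substrings for palindromes:
  [2:4] "cc" (len 2) => palindrome
Longest palindromic substring: "cc" with length 2

2


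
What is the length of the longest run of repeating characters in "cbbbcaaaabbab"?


Input: "cbbbcaaaabbab"
Scanning for longest run:
  Position 1 ('b'): new char, reset run to 1
  Position 2 ('b'): continues run of 'b', length=2
  Position 3 ('b'): continues run of 'b', length=3
  Position 4 ('c'): new char, reset run to 1
  Position 5 ('a'): new char, reset run to 1
  Position 6 ('a'): continues run of 'a', length=2
  Position 7 ('a'): continues run of 'a', length=3
  Position 8 ('a'): continues run of 'a', length=4
  Position 9 ('b'): new char, reset run to 1
  Position 10 ('b'): continues run of 'b', length=2
  Position 11 ('a'): new char, reset run to 1
  Position 12 ('b'): new char, reset run to 1
Longest run: 'a' with length 4

4


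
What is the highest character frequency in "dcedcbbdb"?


Input: dcedcbbdb
Character counts:
  'b': 3
  'c': 2
  'd': 3
  'e': 1
Maximum frequency: 3

3


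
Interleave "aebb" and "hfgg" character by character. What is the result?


Interleaving "aebb" and "hfgg":
  Position 0: 'a' from first, 'h' from second => "ah"
  Position 1: 'e' from first, 'f' from second => "ef"
  Position 2: 'b' from first, 'g' from second => "bg"
  Position 3: 'b' from first, 'g' from second => "bg"
Result: ahefbgbg

ahefbgbg


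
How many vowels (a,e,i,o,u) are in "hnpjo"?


Input: hnpjo
Checking each character:
  'h' at position 0: consonant
  'n' at position 1: consonant
  'p' at position 2: consonant
  'j' at position 3: consonant
  'o' at position 4: vowel (running total: 1)
Total vowels: 1

1


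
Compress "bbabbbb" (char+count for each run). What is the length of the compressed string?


Input: bbabbbb
Runs:
  'b' x 2 => "b2"
  'a' x 1 => "a1"
  'b' x 4 => "b4"
Compressed: "b2a1b4"
Compressed length: 6

6


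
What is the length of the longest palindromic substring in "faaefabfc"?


Input: "faaefabfc"
Checking substrings for palindromes:
  [1:3] "aa" (len 2) => palindrome
Longest palindromic substring: "aa" with length 2

2


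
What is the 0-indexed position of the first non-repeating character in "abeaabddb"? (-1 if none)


Input: abeaabddb
Character frequencies:
  'a': 3
  'b': 3
  'd': 2
  'e': 1
Scanning left to right for freq == 1:
  Position 0 ('a'): freq=3, skip
  Position 1 ('b'): freq=3, skip
  Position 2 ('e'): unique! => answer = 2

2


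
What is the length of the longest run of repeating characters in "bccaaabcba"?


Input: "bccaaabcba"
Scanning for longest run:
  Position 1 ('c'): new char, reset run to 1
  Position 2 ('c'): continues run of 'c', length=2
  Position 3 ('a'): new char, reset run to 1
  Position 4 ('a'): continues run of 'a', length=2
  Position 5 ('a'): continues run of 'a', length=3
  Position 6 ('b'): new char, reset run to 1
  Position 7 ('c'): new char, reset run to 1
  Position 8 ('b'): new char, reset run to 1
  Position 9 ('a'): new char, reset run to 1
Longest run: 'a' with length 3

3


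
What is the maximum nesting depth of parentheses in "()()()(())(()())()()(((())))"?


Input: "()()()(())(()())()()(((())))"
Tracking depth:
  Position 0 '(': depth becomes 1
  Position 1 ')': depth becomes 0
  Position 2 '(': depth becomes 1
  Position 3 ')': depth becomes 0
  Position 4 '(': depth becomes 1
  Position 5 ')': depth becomes 0
  Position 6 '(': depth becomes 1
  Position 7 '(': depth becomes 2
  Position 8 ')': depth becomes 1
  Position 9 ')': depth becomes 0
  Position 10 '(': depth becomes 1
  Position 11 '(': depth becomes 2
  Position 12 ')': depth becomes 1
  Position 13 '(': depth becomes 2
  Position 14 ')': depth becomes 1
  Position 15 ')': depth becomes 0
  Position 16 '(': depth becomes 1
  Position 17 ')': depth becomes 0
  Position 18 '(': depth becomes 1
  Position 19 ')': depth becomes 0
  Position 20 '(': depth becomes 1
  Position 21 '(': depth becomes 2
  Position 22 '(': depth becomes 3
  Position 23 '(': depth becomes 4
  Position 24 ')': depth becomes 3
  Position 25 ')': depth becomes 2
  Position 26 ')': depth becomes 1
  Position 27 ')': depth becomes 0
Maximum depth reached: 4

4


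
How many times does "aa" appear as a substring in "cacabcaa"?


Searching for "aa" in "cacabcaa"
Scanning each position:
  Position 0: "ca" => no
  Position 1: "ac" => no
  Position 2: "ca" => no
  Position 3: "ab" => no
  Position 4: "bc" => no
  Position 5: "ca" => no
  Position 6: "aa" => MATCH
Total occurrences: 1

1


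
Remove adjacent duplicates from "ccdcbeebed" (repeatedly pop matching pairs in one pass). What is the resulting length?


Input: ccdcbeebed
Stack-based adjacent duplicate removal:
  Read 'c': push. Stack: c
  Read 'c': matches stack top 'c' => pop. Stack: (empty)
  Read 'd': push. Stack: d
  Read 'c': push. Stack: dc
  Read 'b': push. Stack: dcb
  Read 'e': push. Stack: dcbe
  Read 'e': matches stack top 'e' => pop. Stack: dcb
  Read 'b': matches stack top 'b' => pop. Stack: dc
  Read 'e': push. Stack: dce
  Read 'd': push. Stack: dced
Final stack: "dced" (length 4)

4


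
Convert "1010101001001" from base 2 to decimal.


Input: "1010101001001" in base 2
Positional expansion:
  Digit '1' (value 1) x 2^12 = 4096
  Digit '0' (value 0) x 2^11 = 0
  Digit '1' (value 1) x 2^10 = 1024
  Digit '0' (value 0) x 2^9 = 0
  Digit '1' (value 1) x 2^8 = 256
  Digit '0' (value 0) x 2^7 = 0
  Digit '1' (value 1) x 2^6 = 64
  Digit '0' (value 0) x 2^5 = 0
  Digit '0' (value 0) x 2^4 = 0
  Digit '1' (value 1) x 2^3 = 8
  Digit '0' (value 0) x 2^2 = 0
  Digit '0' (value 0) x 2^1 = 0
  Digit '1' (value 1) x 2^0 = 1
Sum = 5449

5449


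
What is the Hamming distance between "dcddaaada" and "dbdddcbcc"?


Comparing "dcddaaada" and "dbdddcbcc" position by position:
  Position 0: 'd' vs 'd' => same
  Position 1: 'c' vs 'b' => differ
  Position 2: 'd' vs 'd' => same
  Position 3: 'd' vs 'd' => same
  Position 4: 'a' vs 'd' => differ
  Position 5: 'a' vs 'c' => differ
  Position 6: 'a' vs 'b' => differ
  Position 7: 'd' vs 'c' => differ
  Position 8: 'a' vs 'c' => differ
Total differences (Hamming distance): 6

6


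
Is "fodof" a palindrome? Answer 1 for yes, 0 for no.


Input: fodof
Reversed: fodof
  Compare pos 0 ('f') with pos 4 ('f'): match
  Compare pos 1 ('o') with pos 3 ('o'): match
Result: palindrome

1


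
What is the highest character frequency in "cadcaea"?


Input: cadcaea
Character counts:
  'a': 3
  'c': 2
  'd': 1
  'e': 1
Maximum frequency: 3

3


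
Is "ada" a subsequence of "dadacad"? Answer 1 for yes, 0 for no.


Check if "ada" is a subsequence of "dadacad"
Greedy scan:
  Position 0 ('d'): no match needed
  Position 1 ('a'): matches sub[0] = 'a'
  Position 2 ('d'): matches sub[1] = 'd'
  Position 3 ('a'): matches sub[2] = 'a'
  Position 4 ('c'): no match needed
  Position 5 ('a'): no match needed
  Position 6 ('d'): no match needed
All 3 characters matched => is a subsequence

1


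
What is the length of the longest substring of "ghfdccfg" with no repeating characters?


Input: "ghfdccfg"
Sliding window (track last position of each char):
  Position 0 ('g'): window [0,0] length 1 -- new best
  Position 1 ('h'): window [0,1] length 2 -- new best
  Position 2 ('f'): window [0,2] length 3 -- new best
  Position 3 ('d'): window [0,3] length 4 -- new best
  Position 4 ('c'): window [0,4] length 5 -- new best
  Position 5 ('c'): repeat (last at 4), move window start to 5
  Position 5 ('c'): window [5,5] length 1
  Position 6 ('f'): window [5,6] length 2
  Position 7 ('g'): window [5,7] length 3
Longest substring with no repeats: "ghfdc" with length 5

5


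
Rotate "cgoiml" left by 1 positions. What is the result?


Input: "cgoiml", rotate left by 1
First 1 characters: "c"
Remaining characters: "goiml"
Concatenate remaining + first: "goiml" + "c" = "goimlc"

goimlc


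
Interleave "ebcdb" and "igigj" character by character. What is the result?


Interleaving "ebcdb" and "igigj":
  Position 0: 'e' from first, 'i' from second => "ei"
  Position 1: 'b' from first, 'g' from second => "bg"
  Position 2: 'c' from first, 'i' from second => "ci"
  Position 3: 'd' from first, 'g' from second => "dg"
  Position 4: 'b' from first, 'j' from second => "bj"
Result: eibgcidgbj

eibgcidgbj


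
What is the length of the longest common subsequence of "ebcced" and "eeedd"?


LCS of "ebcced" and "eeedd"
DP table:
           e    e    e    d    d
      0    0    0    0    0    0
  e   0    1    1    1    1    1
  b   0    1    1    1    1    1
  c   0    1    1    1    1    1
  c   0    1    1    1    1    1
  e   0    1    2    2    2    2
  d   0    1    2    2    3    3
LCS length = dp[6][5] = 3

3


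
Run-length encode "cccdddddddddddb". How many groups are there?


Input: cccdddddddddddb
Scanning for consecutive runs:
  Group 1: 'c' x 3 (positions 0-2)
  Group 2: 'd' x 11 (positions 3-13)
  Group 3: 'b' x 1 (positions 14-14)
Total groups: 3

3


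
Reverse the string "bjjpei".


Input: bjjpei
Reading characters right to left:
  Position 5: 'i'
  Position 4: 'e'
  Position 3: 'p'
  Position 2: 'j'
  Position 1: 'j'
  Position 0: 'b'
Reversed: iepjjb

iepjjb


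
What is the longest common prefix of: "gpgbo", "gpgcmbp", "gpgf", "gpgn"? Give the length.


Words: gpgbo, gpgcmbp, gpgf, gpgn
  Position 0: all 'g' => match
  Position 1: all 'p' => match
  Position 2: all 'g' => match
  Position 3: ('b', 'c', 'f', 'n') => mismatch, stop
LCP = "gpg" (length 3)

3


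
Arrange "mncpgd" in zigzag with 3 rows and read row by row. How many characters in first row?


Zigzag "mncpgd" into 3 rows:
Placing characters:
  'm' => row 0
  'n' => row 1
  'c' => row 2
  'p' => row 1
  'g' => row 0
  'd' => row 1
Rows:
  Row 0: "mg"
  Row 1: "npd"
  Row 2: "c"
First row length: 2

2


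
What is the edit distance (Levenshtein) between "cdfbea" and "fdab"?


Computing edit distance: "cdfbea" -> "fdab"
DP table:
           f    d    a    b
      0    1    2    3    4
  c   1    1    2    3    4
  d   2    2    1    2    3
  f   3    2    2    2    3
  b   4    3    3    3    2
  e   5    4    4    4    3
  a   6    5    5    4    4
Edit distance = dp[6][4] = 4

4


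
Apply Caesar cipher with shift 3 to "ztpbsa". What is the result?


Caesar cipher: shift "ztpbsa" by 3
  'z' (pos 25) + 3 = pos 2 = 'c'
  't' (pos 19) + 3 = pos 22 = 'w'
  'p' (pos 15) + 3 = pos 18 = 's'
  'b' (pos 1) + 3 = pos 4 = 'e'
  's' (pos 18) + 3 = pos 21 = 'v'
  'a' (pos 0) + 3 = pos 3 = 'd'
Result: cwsevd

cwsevd


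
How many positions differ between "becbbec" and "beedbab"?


Comparing "becbbec" and "beedbab" position by position:
  Position 0: 'b' vs 'b' => same
  Position 1: 'e' vs 'e' => same
  Position 2: 'c' vs 'e' => DIFFER
  Position 3: 'b' vs 'd' => DIFFER
  Position 4: 'b' vs 'b' => same
  Position 5: 'e' vs 'a' => DIFFER
  Position 6: 'c' vs 'b' => DIFFER
Positions that differ: 4

4


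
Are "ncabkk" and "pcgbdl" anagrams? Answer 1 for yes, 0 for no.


Strings: "ncabkk", "pcgbdl"
Sorted first:  abckkn
Sorted second: bcdglp
Differ at position 0: 'a' vs 'b' => not anagrams

0


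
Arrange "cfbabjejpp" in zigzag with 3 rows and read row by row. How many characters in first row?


Zigzag "cfbabjejpp" into 3 rows:
Placing characters:
  'c' => row 0
  'f' => row 1
  'b' => row 2
  'a' => row 1
  'b' => row 0
  'j' => row 1
  'e' => row 2
  'j' => row 1
  'p' => row 0
  'p' => row 1
Rows:
  Row 0: "cbp"
  Row 1: "fajjp"
  Row 2: "be"
First row length: 3

3


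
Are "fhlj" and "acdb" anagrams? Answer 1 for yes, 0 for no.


Strings: "fhlj", "acdb"
Sorted first:  fhjl
Sorted second: abcd
Differ at position 0: 'f' vs 'a' => not anagrams

0


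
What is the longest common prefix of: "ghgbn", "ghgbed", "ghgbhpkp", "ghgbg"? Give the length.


Words: ghgbn, ghgbed, ghgbhpkp, ghgbg
  Position 0: all 'g' => match
  Position 1: all 'h' => match
  Position 2: all 'g' => match
  Position 3: all 'b' => match
  Position 4: ('n', 'e', 'h', 'g') => mismatch, stop
LCP = "ghgb" (length 4)

4


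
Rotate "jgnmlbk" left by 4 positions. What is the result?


Input: "jgnmlbk", rotate left by 4
First 4 characters: "jgnm"
Remaining characters: "lbk"
Concatenate remaining + first: "lbk" + "jgnm" = "lbkjgnm"

lbkjgnm


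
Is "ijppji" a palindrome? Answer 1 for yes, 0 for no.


Input: ijppji
Reversed: ijppji
  Compare pos 0 ('i') with pos 5 ('i'): match
  Compare pos 1 ('j') with pos 4 ('j'): match
  Compare pos 2 ('p') with pos 3 ('p'): match
Result: palindrome

1


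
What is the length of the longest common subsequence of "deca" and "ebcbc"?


LCS of "deca" and "ebcbc"
DP table:
           e    b    c    b    c
      0    0    0    0    0    0
  d   0    0    0    0    0    0
  e   0    1    1    1    1    1
  c   0    1    1    2    2    2
  a   0    1    1    2    2    2
LCS length = dp[4][5] = 2

2


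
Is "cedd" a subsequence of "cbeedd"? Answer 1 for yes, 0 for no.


Check if "cedd" is a subsequence of "cbeedd"
Greedy scan:
  Position 0 ('c'): matches sub[0] = 'c'
  Position 1 ('b'): no match needed
  Position 2 ('e'): matches sub[1] = 'e'
  Position 3 ('e'): no match needed
  Position 4 ('d'): matches sub[2] = 'd'
  Position 5 ('d'): matches sub[3] = 'd'
All 4 characters matched => is a subsequence

1


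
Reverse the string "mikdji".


Input: mikdji
Reading characters right to left:
  Position 5: 'i'
  Position 4: 'j'
  Position 3: 'd'
  Position 2: 'k'
  Position 1: 'i'
  Position 0: 'm'
Reversed: ijdkim

ijdkim


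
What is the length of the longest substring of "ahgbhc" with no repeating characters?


Input: "ahgbhc"
Sliding window (track last position of each char):
  Position 0 ('a'): window [0,0] length 1 -- new best
  Position 1 ('h'): window [0,1] length 2 -- new best
  Position 2 ('g'): window [0,2] length 3 -- new best
  Position 3 ('b'): window [0,3] length 4 -- new best
  Position 4 ('h'): repeat (last at 1), move window start to 2
  Position 4 ('h'): window [2,4] length 3
  Position 5 ('c'): window [2,5] length 4
Longest substring with no repeats: "ahgb" with length 4

4


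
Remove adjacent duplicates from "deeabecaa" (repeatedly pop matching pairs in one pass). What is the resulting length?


Input: deeabecaa
Stack-based adjacent duplicate removal:
  Read 'd': push. Stack: d
  Read 'e': push. Stack: de
  Read 'e': matches stack top 'e' => pop. Stack: d
  Read 'a': push. Stack: da
  Read 'b': push. Stack: dab
  Read 'e': push. Stack: dabe
  Read 'c': push. Stack: dabec
  Read 'a': push. Stack: dabeca
  Read 'a': matches stack top 'a' => pop. Stack: dabec
Final stack: "dabec" (length 5)

5


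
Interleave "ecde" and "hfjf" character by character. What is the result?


Interleaving "ecde" and "hfjf":
  Position 0: 'e' from first, 'h' from second => "eh"
  Position 1: 'c' from first, 'f' from second => "cf"
  Position 2: 'd' from first, 'j' from second => "dj"
  Position 3: 'e' from first, 'f' from second => "ef"
Result: ehcfdjef

ehcfdjef


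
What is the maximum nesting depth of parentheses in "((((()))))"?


Input: "((((()))))"
Tracking depth:
  Position 0 '(': depth becomes 1
  Position 1 '(': depth becomes 2
  Position 2 '(': depth becomes 3
  Position 3 '(': depth becomes 4
  Position 4 '(': depth becomes 5
  Position 5 ')': depth becomes 4
  Position 6 ')': depth becomes 3
  Position 7 ')': depth becomes 2
  Position 8 ')': depth becomes 1
  Position 9 ')': depth becomes 0
Maximum depth reached: 5

5


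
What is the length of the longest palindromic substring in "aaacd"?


Input: "aaacd"
Checking substrings for palindromes:
  [0:3] "aaa" (len 3) => palindrome
  [0:2] "aa" (len 2) => palindrome
  [1:3] "aa" (len 2) => palindrome
Longest palindromic substring: "aaa" with length 3

3


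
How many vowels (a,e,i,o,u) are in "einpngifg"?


Input: einpngifg
Checking each character:
  'e' at position 0: vowel (running total: 1)
  'i' at position 1: vowel (running total: 2)
  'n' at position 2: consonant
  'p' at position 3: consonant
  'n' at position 4: consonant
  'g' at position 5: consonant
  'i' at position 6: vowel (running total: 3)
  'f' at position 7: consonant
  'g' at position 8: consonant
Total vowels: 3

3


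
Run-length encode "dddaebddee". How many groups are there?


Input: dddaebddee
Scanning for consecutive runs:
  Group 1: 'd' x 3 (positions 0-2)
  Group 2: 'a' x 1 (positions 3-3)
  Group 3: 'e' x 1 (positions 4-4)
  Group 4: 'b' x 1 (positions 5-5)
  Group 5: 'd' x 2 (positions 6-7)
  Group 6: 'e' x 2 (positions 8-9)
Total groups: 6

6


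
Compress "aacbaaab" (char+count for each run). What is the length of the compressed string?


Input: aacbaaab
Runs:
  'a' x 2 => "a2"
  'c' x 1 => "c1"
  'b' x 1 => "b1"
  'a' x 3 => "a3"
  'b' x 1 => "b1"
Compressed: "a2c1b1a3b1"
Compressed length: 10

10


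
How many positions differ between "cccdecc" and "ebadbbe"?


Comparing "cccdecc" and "ebadbbe" position by position:
  Position 0: 'c' vs 'e' => DIFFER
  Position 1: 'c' vs 'b' => DIFFER
  Position 2: 'c' vs 'a' => DIFFER
  Position 3: 'd' vs 'd' => same
  Position 4: 'e' vs 'b' => DIFFER
  Position 5: 'c' vs 'b' => DIFFER
  Position 6: 'c' vs 'e' => DIFFER
Positions that differ: 6

6


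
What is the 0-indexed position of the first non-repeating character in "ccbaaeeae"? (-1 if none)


Input: ccbaaeeae
Character frequencies:
  'a': 3
  'b': 1
  'c': 2
  'e': 3
Scanning left to right for freq == 1:
  Position 0 ('c'): freq=2, skip
  Position 1 ('c'): freq=2, skip
  Position 2 ('b'): unique! => answer = 2

2


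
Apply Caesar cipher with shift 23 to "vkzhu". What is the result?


Caesar cipher: shift "vkzhu" by 23
  'v' (pos 21) + 23 = pos 18 = 's'
  'k' (pos 10) + 23 = pos 7 = 'h'
  'z' (pos 25) + 23 = pos 22 = 'w'
  'h' (pos 7) + 23 = pos 4 = 'e'
  'u' (pos 20) + 23 = pos 17 = 'r'
Result: shwer

shwer


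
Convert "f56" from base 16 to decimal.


Input: "f56" in base 16
Positional expansion:
  Digit 'f' (value 15) x 16^2 = 3840
  Digit '5' (value 5) x 16^1 = 80
  Digit '6' (value 6) x 16^0 = 6
Sum = 3926

3926


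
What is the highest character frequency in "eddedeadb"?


Input: eddedeadb
Character counts:
  'a': 1
  'b': 1
  'd': 4
  'e': 3
Maximum frequency: 4

4


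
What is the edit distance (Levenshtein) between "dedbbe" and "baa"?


Computing edit distance: "dedbbe" -> "baa"
DP table:
           b    a    a
      0    1    2    3
  d   1    1    2    3
  e   2    2    2    3
  d   3    3    3    3
  b   4    3    4    4
  b   5    4    4    5
  e   6    5    5    5
Edit distance = dp[6][3] = 5

5


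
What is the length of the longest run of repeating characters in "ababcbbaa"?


Input: "ababcbbaa"
Scanning for longest run:
  Position 1 ('b'): new char, reset run to 1
  Position 2 ('a'): new char, reset run to 1
  Position 3 ('b'): new char, reset run to 1
  Position 4 ('c'): new char, reset run to 1
  Position 5 ('b'): new char, reset run to 1
  Position 6 ('b'): continues run of 'b', length=2
  Position 7 ('a'): new char, reset run to 1
  Position 8 ('a'): continues run of 'a', length=2
Longest run: 'b' with length 2

2


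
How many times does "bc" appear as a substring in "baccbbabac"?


Searching for "bc" in "baccbbabac"
Scanning each position:
  Position 0: "ba" => no
  Position 1: "ac" => no
  Position 2: "cc" => no
  Position 3: "cb" => no
  Position 4: "bb" => no
  Position 5: "ba" => no
  Position 6: "ab" => no
  Position 7: "ba" => no
  Position 8: "ac" => no
Total occurrences: 0

0


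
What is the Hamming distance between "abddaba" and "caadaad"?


Comparing "abddaba" and "caadaad" position by position:
  Position 0: 'a' vs 'c' => differ
  Position 1: 'b' vs 'a' => differ
  Position 2: 'd' vs 'a' => differ
  Position 3: 'd' vs 'd' => same
  Position 4: 'a' vs 'a' => same
  Position 5: 'b' vs 'a' => differ
  Position 6: 'a' vs 'd' => differ
Total differences (Hamming distance): 5

5


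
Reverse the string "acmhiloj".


Input: acmhiloj
Reading characters right to left:
  Position 7: 'j'
  Position 6: 'o'
  Position 5: 'l'
  Position 4: 'i'
  Position 3: 'h'
  Position 2: 'm'
  Position 1: 'c'
  Position 0: 'a'
Reversed: jolihmca

jolihmca


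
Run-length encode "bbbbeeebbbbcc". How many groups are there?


Input: bbbbeeebbbbcc
Scanning for consecutive runs:
  Group 1: 'b' x 4 (positions 0-3)
  Group 2: 'e' x 3 (positions 4-6)
  Group 3: 'b' x 4 (positions 7-10)
  Group 4: 'c' x 2 (positions 11-12)
Total groups: 4

4


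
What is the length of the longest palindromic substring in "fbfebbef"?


Input: "fbfebbef"
Checking substrings for palindromes:
  [2:8] "febbef" (len 6) => palindrome
  [3:7] "ebbe" (len 4) => palindrome
  [0:3] "fbf" (len 3) => palindrome
  [4:6] "bb" (len 2) => palindrome
Longest palindromic substring: "febbef" with length 6

6


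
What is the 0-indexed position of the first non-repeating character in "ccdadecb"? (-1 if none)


Input: ccdadecb
Character frequencies:
  'a': 1
  'b': 1
  'c': 3
  'd': 2
  'e': 1
Scanning left to right for freq == 1:
  Position 0 ('c'): freq=3, skip
  Position 1 ('c'): freq=3, skip
  Position 2 ('d'): freq=2, skip
  Position 3 ('a'): unique! => answer = 3

3


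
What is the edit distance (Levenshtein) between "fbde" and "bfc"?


Computing edit distance: "fbde" -> "bfc"
DP table:
           b    f    c
      0    1    2    3
  f   1    1    1    2
  b   2    1    2    2
  d   3    2    2    3
  e   4    3    3    3
Edit distance = dp[4][3] = 3

3


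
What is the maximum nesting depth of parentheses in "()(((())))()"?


Input: "()(((())))()"
Tracking depth:
  Position 0 '(': depth becomes 1
  Position 1 ')': depth becomes 0
  Position 2 '(': depth becomes 1
  Position 3 '(': depth becomes 2
  Position 4 '(': depth becomes 3
  Position 5 '(': depth becomes 4
  Position 6 ')': depth becomes 3
  Position 7 ')': depth becomes 2
  Position 8 ')': depth becomes 1
  Position 9 ')': depth becomes 0
  Position 10 '(': depth becomes 1
  Position 11 ')': depth becomes 0
Maximum depth reached: 4

4


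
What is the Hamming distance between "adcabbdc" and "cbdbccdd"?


Comparing "adcabbdc" and "cbdbccdd" position by position:
  Position 0: 'a' vs 'c' => differ
  Position 1: 'd' vs 'b' => differ
  Position 2: 'c' vs 'd' => differ
  Position 3: 'a' vs 'b' => differ
  Position 4: 'b' vs 'c' => differ
  Position 5: 'b' vs 'c' => differ
  Position 6: 'd' vs 'd' => same
  Position 7: 'c' vs 'd' => differ
Total differences (Hamming distance): 7

7


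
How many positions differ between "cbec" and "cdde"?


Comparing "cbec" and "cdde" position by position:
  Position 0: 'c' vs 'c' => same
  Position 1: 'b' vs 'd' => DIFFER
  Position 2: 'e' vs 'd' => DIFFER
  Position 3: 'c' vs 'e' => DIFFER
Positions that differ: 3

3


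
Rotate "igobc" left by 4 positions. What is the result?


Input: "igobc", rotate left by 4
First 4 characters: "igob"
Remaining characters: "c"
Concatenate remaining + first: "c" + "igob" = "cigob"

cigob


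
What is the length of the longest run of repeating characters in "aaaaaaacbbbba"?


Input: "aaaaaaacbbbba"
Scanning for longest run:
  Position 1 ('a'): continues run of 'a', length=2
  Position 2 ('a'): continues run of 'a', length=3
  Position 3 ('a'): continues run of 'a', length=4
  Position 4 ('a'): continues run of 'a', length=5
  Position 5 ('a'): continues run of 'a', length=6
  Position 6 ('a'): continues run of 'a', length=7
  Position 7 ('c'): new char, reset run to 1
  Position 8 ('b'): new char, reset run to 1
  Position 9 ('b'): continues run of 'b', length=2
  Position 10 ('b'): continues run of 'b', length=3
  Position 11 ('b'): continues run of 'b', length=4
  Position 12 ('a'): new char, reset run to 1
Longest run: 'a' with length 7

7


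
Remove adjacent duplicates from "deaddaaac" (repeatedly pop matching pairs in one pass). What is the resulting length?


Input: deaddaaac
Stack-based adjacent duplicate removal:
  Read 'd': push. Stack: d
  Read 'e': push. Stack: de
  Read 'a': push. Stack: dea
  Read 'd': push. Stack: dead
  Read 'd': matches stack top 'd' => pop. Stack: dea
  Read 'a': matches stack top 'a' => pop. Stack: de
  Read 'a': push. Stack: dea
  Read 'a': matches stack top 'a' => pop. Stack: de
  Read 'c': push. Stack: dec
Final stack: "dec" (length 3)

3


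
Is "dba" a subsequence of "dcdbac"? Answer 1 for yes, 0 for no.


Check if "dba" is a subsequence of "dcdbac"
Greedy scan:
  Position 0 ('d'): matches sub[0] = 'd'
  Position 1 ('c'): no match needed
  Position 2 ('d'): no match needed
  Position 3 ('b'): matches sub[1] = 'b'
  Position 4 ('a'): matches sub[2] = 'a'
  Position 5 ('c'): no match needed
All 3 characters matched => is a subsequence

1


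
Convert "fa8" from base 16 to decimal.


Input: "fa8" in base 16
Positional expansion:
  Digit 'f' (value 15) x 16^2 = 3840
  Digit 'a' (value 10) x 16^1 = 160
  Digit '8' (value 8) x 16^0 = 8
Sum = 4008

4008


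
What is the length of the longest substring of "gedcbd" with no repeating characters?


Input: "gedcbd"
Sliding window (track last position of each char):
  Position 0 ('g'): window [0,0] length 1 -- new best
  Position 1 ('e'): window [0,1] length 2 -- new best
  Position 2 ('d'): window [0,2] length 3 -- new best
  Position 3 ('c'): window [0,3] length 4 -- new best
  Position 4 ('b'): window [0,4] length 5 -- new best
  Position 5 ('d'): repeat (last at 2), move window start to 3
  Position 5 ('d'): window [3,5] length 3
Longest substring with no repeats: "gedcb" with length 5

5


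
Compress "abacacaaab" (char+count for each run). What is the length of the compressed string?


Input: abacacaaab
Runs:
  'a' x 1 => "a1"
  'b' x 1 => "b1"
  'a' x 1 => "a1"
  'c' x 1 => "c1"
  'a' x 1 => "a1"
  'c' x 1 => "c1"
  'a' x 3 => "a3"
  'b' x 1 => "b1"
Compressed: "a1b1a1c1a1c1a3b1"
Compressed length: 16

16


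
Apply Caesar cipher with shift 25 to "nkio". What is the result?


Caesar cipher: shift "nkio" by 25
  'n' (pos 13) + 25 = pos 12 = 'm'
  'k' (pos 10) + 25 = pos 9 = 'j'
  'i' (pos 8) + 25 = pos 7 = 'h'
  'o' (pos 14) + 25 = pos 13 = 'n'
Result: mjhn

mjhn


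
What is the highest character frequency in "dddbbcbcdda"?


Input: dddbbcbcdda
Character counts:
  'a': 1
  'b': 3
  'c': 2
  'd': 5
Maximum frequency: 5

5


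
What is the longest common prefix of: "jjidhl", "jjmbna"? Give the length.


Words: jjidhl, jjmbna
  Position 0: all 'j' => match
  Position 1: all 'j' => match
  Position 2: ('i', 'm') => mismatch, stop
LCP = "jj" (length 2)

2


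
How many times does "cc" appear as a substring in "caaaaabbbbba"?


Searching for "cc" in "caaaaabbbbba"
Scanning each position:
  Position 0: "ca" => no
  Position 1: "aa" => no
  Position 2: "aa" => no
  Position 3: "aa" => no
  Position 4: "aa" => no
  Position 5: "ab" => no
  Position 6: "bb" => no
  Position 7: "bb" => no
  Position 8: "bb" => no
  Position 9: "bb" => no
  Position 10: "ba" => no
Total occurrences: 0

0


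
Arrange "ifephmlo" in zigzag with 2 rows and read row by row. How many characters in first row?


Zigzag "ifephmlo" into 2 rows:
Placing characters:
  'i' => row 0
  'f' => row 1
  'e' => row 0
  'p' => row 1
  'h' => row 0
  'm' => row 1
  'l' => row 0
  'o' => row 1
Rows:
  Row 0: "iehl"
  Row 1: "fpmo"
First row length: 4

4


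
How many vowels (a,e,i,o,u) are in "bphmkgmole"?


Input: bphmkgmole
Checking each character:
  'b' at position 0: consonant
  'p' at position 1: consonant
  'h' at position 2: consonant
  'm' at position 3: consonant
  'k' at position 4: consonant
  'g' at position 5: consonant
  'm' at position 6: consonant
  'o' at position 7: vowel (running total: 1)
  'l' at position 8: consonant
  'e' at position 9: vowel (running total: 2)
Total vowels: 2

2


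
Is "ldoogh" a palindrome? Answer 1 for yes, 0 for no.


Input: ldoogh
Reversed: hgoodl
  Compare pos 0 ('l') with pos 5 ('h'): MISMATCH
  Compare pos 1 ('d') with pos 4 ('g'): MISMATCH
  Compare pos 2 ('o') with pos 3 ('o'): match
Result: not a palindrome

0


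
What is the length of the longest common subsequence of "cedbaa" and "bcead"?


LCS of "cedbaa" and "bcead"
DP table:
           b    c    e    a    d
      0    0    0    0    0    0
  c   0    0    1    1    1    1
  e   0    0    1    2    2    2
  d   0    0    1    2    2    3
  b   0    1    1    2    2    3
  a   0    1    1    2    3    3
  a   0    1    1    2    3    3
LCS length = dp[6][5] = 3

3


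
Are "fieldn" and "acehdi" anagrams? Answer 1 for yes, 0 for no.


Strings: "fieldn", "acehdi"
Sorted first:  defiln
Sorted second: acdehi
Differ at position 0: 'd' vs 'a' => not anagrams

0


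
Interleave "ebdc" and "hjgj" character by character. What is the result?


Interleaving "ebdc" and "hjgj":
  Position 0: 'e' from first, 'h' from second => "eh"
  Position 1: 'b' from first, 'j' from second => "bj"
  Position 2: 'd' from first, 'g' from second => "dg"
  Position 3: 'c' from first, 'j' from second => "cj"
Result: ehbjdgcj

ehbjdgcj


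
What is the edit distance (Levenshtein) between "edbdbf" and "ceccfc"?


Computing edit distance: "edbdbf" -> "ceccfc"
DP table:
           c    e    c    c    f    c
      0    1    2    3    4    5    6
  e   1    1    1    2    3    4    5
  d   2    2    2    2    3    4    5
  b   3    3    3    3    3    4    5
  d   4    4    4    4    4    4    5
  b   5    5    5    5    5    5    5
  f   6    6    6    6    6    5    6
Edit distance = dp[6][6] = 6

6


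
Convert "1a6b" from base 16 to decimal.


Input: "1a6b" in base 16
Positional expansion:
  Digit '1' (value 1) x 16^3 = 4096
  Digit 'a' (value 10) x 16^2 = 2560
  Digit '6' (value 6) x 16^1 = 96
  Digit 'b' (value 11) x 16^0 = 11
Sum = 6763

6763


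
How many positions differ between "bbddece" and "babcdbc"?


Comparing "bbddece" and "babcdbc" position by position:
  Position 0: 'b' vs 'b' => same
  Position 1: 'b' vs 'a' => DIFFER
  Position 2: 'd' vs 'b' => DIFFER
  Position 3: 'd' vs 'c' => DIFFER
  Position 4: 'e' vs 'd' => DIFFER
  Position 5: 'c' vs 'b' => DIFFER
  Position 6: 'e' vs 'c' => DIFFER
Positions that differ: 6

6


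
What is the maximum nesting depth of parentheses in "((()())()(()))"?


Input: "((()())()(()))"
Tracking depth:
  Position 0 '(': depth becomes 1
  Position 1 '(': depth becomes 2
  Position 2 '(': depth becomes 3
  Position 3 ')': depth becomes 2
  Position 4 '(': depth becomes 3
  Position 5 ')': depth becomes 2
  Position 6 ')': depth becomes 1
  Position 7 '(': depth becomes 2
  Position 8 ')': depth becomes 1
  Position 9 '(': depth becomes 2
  Position 10 '(': depth becomes 3
  Position 11 ')': depth becomes 2
  Position 12 ')': depth becomes 1
  Position 13 ')': depth becomes 0
Maximum depth reached: 3

3


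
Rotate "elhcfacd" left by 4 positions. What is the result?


Input: "elhcfacd", rotate left by 4
First 4 characters: "elhc"
Remaining characters: "facd"
Concatenate remaining + first: "facd" + "elhc" = "facdelhc"

facdelhc


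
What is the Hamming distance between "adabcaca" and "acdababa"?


Comparing "adabcaca" and "acdababa" position by position:
  Position 0: 'a' vs 'a' => same
  Position 1: 'd' vs 'c' => differ
  Position 2: 'a' vs 'd' => differ
  Position 3: 'b' vs 'a' => differ
  Position 4: 'c' vs 'b' => differ
  Position 5: 'a' vs 'a' => same
  Position 6: 'c' vs 'b' => differ
  Position 7: 'a' vs 'a' => same
Total differences (Hamming distance): 5

5
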